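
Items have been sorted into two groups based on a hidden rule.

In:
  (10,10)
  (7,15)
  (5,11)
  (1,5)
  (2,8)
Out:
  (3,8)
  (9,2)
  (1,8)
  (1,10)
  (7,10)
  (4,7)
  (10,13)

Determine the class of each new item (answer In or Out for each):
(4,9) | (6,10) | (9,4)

The pattern is that an item is 'In' exactly when: sum is even.
(4,9): 4+9 = 13 — lacks this property, so Out. (6,10): 6+10 = 16 — checks out, so In. (9,4): 9+4 = 13 — lacks this property, so Out.

Out, In, Out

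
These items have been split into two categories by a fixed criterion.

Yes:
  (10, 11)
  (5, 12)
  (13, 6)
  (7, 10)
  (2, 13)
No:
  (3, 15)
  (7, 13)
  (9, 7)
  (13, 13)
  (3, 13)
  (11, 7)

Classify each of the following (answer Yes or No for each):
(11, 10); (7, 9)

Yes, No

Every 'Yes' example satisfies: sum is odd. None of the 'No' examples do.
(11, 10): 11+10 = 21 — has this property, so Yes.
(7, 9): 7+9 = 16 — does not satisfy this, so No.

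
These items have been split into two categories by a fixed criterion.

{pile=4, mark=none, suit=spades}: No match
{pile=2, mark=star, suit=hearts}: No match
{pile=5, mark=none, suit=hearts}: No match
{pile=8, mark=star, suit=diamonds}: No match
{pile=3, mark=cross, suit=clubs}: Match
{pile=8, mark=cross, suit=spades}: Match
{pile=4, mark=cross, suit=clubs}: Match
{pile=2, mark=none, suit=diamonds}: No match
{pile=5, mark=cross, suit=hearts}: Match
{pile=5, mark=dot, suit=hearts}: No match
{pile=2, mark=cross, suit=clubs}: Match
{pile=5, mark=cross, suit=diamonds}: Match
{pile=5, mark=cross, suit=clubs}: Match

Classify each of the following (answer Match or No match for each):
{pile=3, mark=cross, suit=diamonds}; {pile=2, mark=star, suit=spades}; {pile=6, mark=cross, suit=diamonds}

'Match' ⟺ mark is cross.
{pile=3, mark=cross, suit=diamonds} → mark is cross → Match. {pile=2, mark=star, suit=spades} → mark is star → No match. {pile=6, mark=cross, suit=diamonds} → mark is cross → Match.

Match, No match, Match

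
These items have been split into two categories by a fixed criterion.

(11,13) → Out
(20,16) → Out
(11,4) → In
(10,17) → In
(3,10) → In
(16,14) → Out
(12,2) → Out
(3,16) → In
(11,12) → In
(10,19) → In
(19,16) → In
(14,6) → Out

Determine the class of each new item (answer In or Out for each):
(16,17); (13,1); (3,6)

In, Out, In

A rule that fits every label: sum is odd — true of each 'In' example, false of each 'Out' one.
(16,17) — 16+17 = 33, hence In.
(13,1) — 13+1 = 14, hence Out.
(3,6) — 3+6 = 9, hence In.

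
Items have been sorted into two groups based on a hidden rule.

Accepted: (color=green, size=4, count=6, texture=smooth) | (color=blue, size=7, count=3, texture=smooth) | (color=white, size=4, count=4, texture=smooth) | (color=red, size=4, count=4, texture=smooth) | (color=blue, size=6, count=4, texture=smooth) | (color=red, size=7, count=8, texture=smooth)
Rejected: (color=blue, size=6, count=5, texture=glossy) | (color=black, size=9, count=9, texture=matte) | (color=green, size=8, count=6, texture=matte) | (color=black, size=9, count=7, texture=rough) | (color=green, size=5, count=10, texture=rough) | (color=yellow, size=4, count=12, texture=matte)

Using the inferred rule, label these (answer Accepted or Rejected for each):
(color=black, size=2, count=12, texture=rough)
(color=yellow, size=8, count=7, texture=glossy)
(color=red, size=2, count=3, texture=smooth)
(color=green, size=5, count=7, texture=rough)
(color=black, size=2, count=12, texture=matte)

Rejected, Rejected, Accepted, Rejected, Rejected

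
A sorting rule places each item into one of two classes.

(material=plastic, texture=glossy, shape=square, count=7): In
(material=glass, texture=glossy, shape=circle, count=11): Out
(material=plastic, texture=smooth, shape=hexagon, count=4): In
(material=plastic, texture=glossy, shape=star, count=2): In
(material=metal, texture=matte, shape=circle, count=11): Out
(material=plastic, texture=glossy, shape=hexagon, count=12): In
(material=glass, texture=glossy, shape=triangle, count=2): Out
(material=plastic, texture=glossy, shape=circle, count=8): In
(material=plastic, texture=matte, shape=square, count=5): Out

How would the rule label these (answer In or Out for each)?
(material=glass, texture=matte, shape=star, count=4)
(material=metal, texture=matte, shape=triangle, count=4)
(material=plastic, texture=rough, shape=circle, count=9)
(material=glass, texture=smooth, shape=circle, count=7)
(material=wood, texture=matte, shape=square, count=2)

The classifier is using: material is plastic AND count ≠ 5.
(material=glass, texture=matte, shape=star, count=4): material is glass, count = 4 — does not pass, so Out. (material=metal, texture=matte, shape=triangle, count=4): material is metal, count = 4 — does not pass, so Out. (material=plastic, texture=rough, shape=circle, count=9): material is plastic, count = 9 — meets the rule, so In. (material=glass, texture=smooth, shape=circle, count=7): material is glass, count = 7 — does not pass, so Out. (material=wood, texture=matte, shape=square, count=2): material is wood, count = 2 — does not pass, so Out.

Out, Out, In, Out, Out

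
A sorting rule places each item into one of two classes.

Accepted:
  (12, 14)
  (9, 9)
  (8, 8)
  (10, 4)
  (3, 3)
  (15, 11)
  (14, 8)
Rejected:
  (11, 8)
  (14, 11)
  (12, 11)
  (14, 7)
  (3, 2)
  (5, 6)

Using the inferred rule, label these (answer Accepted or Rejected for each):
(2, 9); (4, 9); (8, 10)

Rejected, Rejected, Accepted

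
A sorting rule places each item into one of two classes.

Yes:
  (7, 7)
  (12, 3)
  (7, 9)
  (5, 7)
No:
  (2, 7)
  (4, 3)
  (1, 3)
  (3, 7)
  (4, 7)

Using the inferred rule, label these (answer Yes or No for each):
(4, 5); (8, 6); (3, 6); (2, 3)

No, Yes, No, No

The pattern is that an item is 'Yes' exactly when: sum ≥ 12.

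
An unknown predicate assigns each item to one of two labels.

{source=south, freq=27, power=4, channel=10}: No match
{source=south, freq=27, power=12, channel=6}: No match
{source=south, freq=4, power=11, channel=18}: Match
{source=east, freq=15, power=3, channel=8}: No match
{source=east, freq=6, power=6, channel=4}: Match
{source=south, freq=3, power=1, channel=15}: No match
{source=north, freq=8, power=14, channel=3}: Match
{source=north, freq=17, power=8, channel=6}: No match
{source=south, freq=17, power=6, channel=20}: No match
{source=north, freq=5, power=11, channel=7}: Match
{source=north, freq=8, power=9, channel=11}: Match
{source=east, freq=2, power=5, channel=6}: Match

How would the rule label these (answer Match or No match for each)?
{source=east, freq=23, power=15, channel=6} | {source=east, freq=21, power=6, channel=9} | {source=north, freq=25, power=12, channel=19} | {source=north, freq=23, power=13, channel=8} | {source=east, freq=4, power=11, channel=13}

The simplest hypothesis consistent with all the labels is: power ≥ 3 AND freq ≤ 8.

No match, No match, No match, No match, Match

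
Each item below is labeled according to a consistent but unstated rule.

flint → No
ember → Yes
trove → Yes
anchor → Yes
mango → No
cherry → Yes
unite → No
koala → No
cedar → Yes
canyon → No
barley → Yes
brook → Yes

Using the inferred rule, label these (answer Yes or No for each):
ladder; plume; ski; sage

Yes, No, No, No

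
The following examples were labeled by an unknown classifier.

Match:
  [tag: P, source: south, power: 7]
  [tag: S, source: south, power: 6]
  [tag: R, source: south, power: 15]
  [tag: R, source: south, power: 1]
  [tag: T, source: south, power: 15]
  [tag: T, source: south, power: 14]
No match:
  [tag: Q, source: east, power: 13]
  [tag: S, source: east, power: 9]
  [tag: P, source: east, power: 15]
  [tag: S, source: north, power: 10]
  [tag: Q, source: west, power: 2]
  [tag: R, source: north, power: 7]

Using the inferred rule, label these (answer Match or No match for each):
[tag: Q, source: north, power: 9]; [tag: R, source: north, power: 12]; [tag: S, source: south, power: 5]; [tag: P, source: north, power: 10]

No match, No match, Match, No match

All 'Match' examples share one property — source is south — and every 'No match' example lacks it.
No match: [tag: Q, source: north, power: 9], since source is north.
No match: [tag: R, source: north, power: 12], since source is north.
Match: [tag: S, source: south, power: 5], since source is south.
No match: [tag: P, source: north, power: 10], since source is north.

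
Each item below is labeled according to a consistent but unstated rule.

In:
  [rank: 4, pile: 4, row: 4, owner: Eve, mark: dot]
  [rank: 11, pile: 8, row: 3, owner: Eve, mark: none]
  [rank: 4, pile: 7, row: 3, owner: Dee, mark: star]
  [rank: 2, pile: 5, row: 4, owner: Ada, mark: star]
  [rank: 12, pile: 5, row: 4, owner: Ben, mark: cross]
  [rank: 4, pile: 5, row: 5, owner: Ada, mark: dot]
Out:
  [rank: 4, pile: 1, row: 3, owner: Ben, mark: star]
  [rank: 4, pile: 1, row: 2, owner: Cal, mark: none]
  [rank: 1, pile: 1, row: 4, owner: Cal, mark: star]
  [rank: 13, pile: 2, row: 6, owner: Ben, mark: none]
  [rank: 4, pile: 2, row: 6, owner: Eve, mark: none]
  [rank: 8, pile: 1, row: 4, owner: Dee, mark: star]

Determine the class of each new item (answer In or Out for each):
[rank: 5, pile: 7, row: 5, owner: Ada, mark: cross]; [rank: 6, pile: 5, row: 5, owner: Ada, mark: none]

In, In

All 'In' examples share one property — pile ≥ 4 — and every 'Out' example lacks it.
[rank: 5, pile: 7, row: 5, owner: Ada, mark: cross]: pile = 7 — passes, so In. [rank: 6, pile: 5, row: 5, owner: Ada, mark: none]: pile = 5 — passes, so In.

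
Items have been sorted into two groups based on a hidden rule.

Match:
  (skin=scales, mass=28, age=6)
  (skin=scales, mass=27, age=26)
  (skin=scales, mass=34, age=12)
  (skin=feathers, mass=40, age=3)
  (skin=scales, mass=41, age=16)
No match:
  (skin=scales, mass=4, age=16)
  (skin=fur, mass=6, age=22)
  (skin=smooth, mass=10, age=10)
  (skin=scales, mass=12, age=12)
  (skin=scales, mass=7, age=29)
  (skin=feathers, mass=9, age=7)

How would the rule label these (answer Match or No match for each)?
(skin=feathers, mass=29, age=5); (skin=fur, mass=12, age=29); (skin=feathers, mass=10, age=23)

All 'Match' examples share one property — mass ≥ 27 — and every 'No match' example lacks it.
(skin=feathers, mass=29, age=5): mass = 29, matches → Match.
(skin=fur, mass=12, age=29): mass = 12, does not fit → No match.
(skin=feathers, mass=10, age=23): mass = 10, does not fit → No match.

Match, No match, No match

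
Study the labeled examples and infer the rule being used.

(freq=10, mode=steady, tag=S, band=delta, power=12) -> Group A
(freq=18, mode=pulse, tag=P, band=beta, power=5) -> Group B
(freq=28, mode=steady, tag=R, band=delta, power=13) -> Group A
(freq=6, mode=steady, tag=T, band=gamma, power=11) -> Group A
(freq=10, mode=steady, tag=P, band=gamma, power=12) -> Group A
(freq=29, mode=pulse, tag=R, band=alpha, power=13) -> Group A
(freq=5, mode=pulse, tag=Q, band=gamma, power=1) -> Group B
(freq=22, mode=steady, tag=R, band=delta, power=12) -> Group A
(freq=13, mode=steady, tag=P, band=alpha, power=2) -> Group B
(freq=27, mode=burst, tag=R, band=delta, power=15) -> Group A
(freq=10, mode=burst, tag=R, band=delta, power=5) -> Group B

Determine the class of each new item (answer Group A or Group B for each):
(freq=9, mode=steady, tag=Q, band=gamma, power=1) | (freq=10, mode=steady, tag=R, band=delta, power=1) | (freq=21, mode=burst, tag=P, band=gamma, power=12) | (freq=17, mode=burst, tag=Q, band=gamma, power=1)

Group B, Group B, Group A, Group B

The rule appears to be: power ≥ 11.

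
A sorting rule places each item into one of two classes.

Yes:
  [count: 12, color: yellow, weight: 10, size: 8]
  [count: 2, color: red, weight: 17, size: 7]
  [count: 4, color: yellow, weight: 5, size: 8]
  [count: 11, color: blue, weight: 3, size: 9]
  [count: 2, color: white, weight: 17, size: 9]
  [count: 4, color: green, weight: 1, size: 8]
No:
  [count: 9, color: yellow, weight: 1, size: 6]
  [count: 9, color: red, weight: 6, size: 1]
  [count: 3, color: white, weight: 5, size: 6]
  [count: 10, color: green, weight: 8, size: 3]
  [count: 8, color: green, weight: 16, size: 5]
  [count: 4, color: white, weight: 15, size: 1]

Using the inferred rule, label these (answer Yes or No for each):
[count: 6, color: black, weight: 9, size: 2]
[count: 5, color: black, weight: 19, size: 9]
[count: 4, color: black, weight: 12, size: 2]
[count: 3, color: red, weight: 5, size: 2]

No, Yes, No, No

Every 'Yes' example satisfies: size ≥ 7. None of the 'No' examples do.
[count: 6, color: black, weight: 9, size: 2]: size = 2 — does not satisfy this, so No.
[count: 5, color: black, weight: 19, size: 9]: size = 9 — meets the rule, so Yes.
[count: 4, color: black, weight: 12, size: 2]: size = 2 — does not satisfy this, so No.
[count: 3, color: red, weight: 5, size: 2]: size = 2 — does not satisfy this, so No.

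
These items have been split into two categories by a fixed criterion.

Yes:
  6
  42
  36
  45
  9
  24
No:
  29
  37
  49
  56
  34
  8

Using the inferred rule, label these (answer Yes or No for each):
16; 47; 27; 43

No, No, Yes, No

Every 'Yes' example satisfies: multiple of 3. None of the 'No' examples do.
16: No (16 = 3·5 + 1). 47: No (47 = 3·15 + 2). 27: Yes (27 = 3·9). 43: No (43 = 3·14 + 1).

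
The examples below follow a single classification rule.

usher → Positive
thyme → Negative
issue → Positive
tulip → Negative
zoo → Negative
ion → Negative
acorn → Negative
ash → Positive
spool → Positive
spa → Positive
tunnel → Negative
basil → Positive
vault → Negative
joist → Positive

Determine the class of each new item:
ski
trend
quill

The classifier is using: contains 's'.
Positive: ski, since has 's'.
Negative: trend, since no 's'.
Negative: quill, since no 's'.

Positive, Negative, Negative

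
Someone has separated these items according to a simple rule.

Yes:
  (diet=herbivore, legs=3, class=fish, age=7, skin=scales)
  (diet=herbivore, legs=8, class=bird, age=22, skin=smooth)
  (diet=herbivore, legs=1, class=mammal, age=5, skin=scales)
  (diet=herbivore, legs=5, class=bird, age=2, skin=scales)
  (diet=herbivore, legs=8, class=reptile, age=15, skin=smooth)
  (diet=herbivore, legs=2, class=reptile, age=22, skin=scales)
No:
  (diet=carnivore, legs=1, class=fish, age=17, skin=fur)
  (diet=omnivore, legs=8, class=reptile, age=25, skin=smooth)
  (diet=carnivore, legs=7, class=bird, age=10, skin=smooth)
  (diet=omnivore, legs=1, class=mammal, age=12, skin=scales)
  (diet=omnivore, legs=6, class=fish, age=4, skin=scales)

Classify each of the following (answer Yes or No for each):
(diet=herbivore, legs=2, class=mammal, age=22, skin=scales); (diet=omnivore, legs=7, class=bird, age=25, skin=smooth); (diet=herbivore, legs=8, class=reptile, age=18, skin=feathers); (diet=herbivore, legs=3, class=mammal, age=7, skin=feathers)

Yes, No, Yes, Yes

The rule appears to be: diet is herbivore.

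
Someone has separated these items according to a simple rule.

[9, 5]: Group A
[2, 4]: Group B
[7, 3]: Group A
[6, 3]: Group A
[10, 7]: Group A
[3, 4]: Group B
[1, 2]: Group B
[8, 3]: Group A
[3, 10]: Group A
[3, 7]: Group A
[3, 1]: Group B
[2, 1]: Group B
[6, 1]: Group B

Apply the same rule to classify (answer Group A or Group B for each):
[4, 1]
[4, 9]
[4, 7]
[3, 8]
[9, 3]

Group B, Group A, Group A, Group A, Group A

One predicate separates the groups cleanly: sum ≥ 9.
[4, 1]: Group B (4+1 = 5). [4, 9]: Group A (4+9 = 13). [4, 7]: Group A (4+7 = 11). [3, 8]: Group A (3+8 = 11). [9, 3]: Group A (9+3 = 12).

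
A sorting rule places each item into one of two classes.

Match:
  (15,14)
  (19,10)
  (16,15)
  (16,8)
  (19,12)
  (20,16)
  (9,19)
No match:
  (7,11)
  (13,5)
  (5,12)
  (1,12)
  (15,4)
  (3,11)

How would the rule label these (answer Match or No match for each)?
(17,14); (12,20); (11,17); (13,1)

Rule: sum ≥ 24. This holds for each 'Match' example and fails for each 'No match' one.
(17,14) — 17+14 = 31, hence Match. (12,20) — 12+20 = 32, hence Match. (11,17) — 11+17 = 28, hence Match. (13,1) — 13+1 = 14, hence No match.

Match, Match, Match, No match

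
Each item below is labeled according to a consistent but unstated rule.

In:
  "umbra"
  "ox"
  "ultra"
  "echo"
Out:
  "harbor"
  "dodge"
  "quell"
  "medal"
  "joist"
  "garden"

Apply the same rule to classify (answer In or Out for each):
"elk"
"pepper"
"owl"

In, Out, In

Comparing the two groups points to one rule — starts with a vowel.
"elk" → starts with 'e' → In.
"pepper" → starts with 'p' → Out.
"owl" → starts with 'o' → In.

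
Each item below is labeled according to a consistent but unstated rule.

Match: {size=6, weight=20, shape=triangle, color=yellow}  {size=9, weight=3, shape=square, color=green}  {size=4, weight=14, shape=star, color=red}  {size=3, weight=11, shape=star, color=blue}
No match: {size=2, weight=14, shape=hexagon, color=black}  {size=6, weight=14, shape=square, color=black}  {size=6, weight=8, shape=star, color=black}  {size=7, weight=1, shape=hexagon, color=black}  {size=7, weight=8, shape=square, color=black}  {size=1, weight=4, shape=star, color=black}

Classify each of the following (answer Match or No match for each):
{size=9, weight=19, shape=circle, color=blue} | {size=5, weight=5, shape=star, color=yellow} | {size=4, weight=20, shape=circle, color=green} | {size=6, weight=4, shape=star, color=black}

Checking candidate rules against both groups, what survives is: color is not black.
{size=9, weight=19, shape=circle, color=blue} → color is blue → Match.
{size=5, weight=5, shape=star, color=yellow} → color is yellow → Match.
{size=4, weight=20, shape=circle, color=green} → color is green → Match.
{size=6, weight=4, shape=star, color=black} → color is black → No match.

Match, Match, Match, No match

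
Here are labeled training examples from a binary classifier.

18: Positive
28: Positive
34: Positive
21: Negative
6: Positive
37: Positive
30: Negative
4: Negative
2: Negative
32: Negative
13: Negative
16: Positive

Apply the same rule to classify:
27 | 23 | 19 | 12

Positive, Negative, Positive, Negative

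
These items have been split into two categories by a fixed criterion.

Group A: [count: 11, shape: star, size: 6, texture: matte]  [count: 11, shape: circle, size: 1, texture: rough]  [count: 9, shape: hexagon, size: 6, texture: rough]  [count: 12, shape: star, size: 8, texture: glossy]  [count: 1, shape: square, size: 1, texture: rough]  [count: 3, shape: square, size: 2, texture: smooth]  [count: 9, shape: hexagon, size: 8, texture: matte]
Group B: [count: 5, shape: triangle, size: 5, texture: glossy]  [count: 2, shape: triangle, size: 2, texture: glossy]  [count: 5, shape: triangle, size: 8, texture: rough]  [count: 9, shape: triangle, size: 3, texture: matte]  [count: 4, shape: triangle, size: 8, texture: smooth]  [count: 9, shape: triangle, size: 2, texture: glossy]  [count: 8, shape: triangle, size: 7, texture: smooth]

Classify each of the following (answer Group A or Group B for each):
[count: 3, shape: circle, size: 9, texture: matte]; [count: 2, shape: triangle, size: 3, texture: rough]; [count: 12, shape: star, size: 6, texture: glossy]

Group A, Group B, Group A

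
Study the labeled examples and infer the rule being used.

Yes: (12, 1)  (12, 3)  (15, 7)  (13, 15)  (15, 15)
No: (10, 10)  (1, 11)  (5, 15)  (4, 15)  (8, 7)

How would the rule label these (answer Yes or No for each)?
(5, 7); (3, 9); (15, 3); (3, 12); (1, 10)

The classifier is using: first ≥ 11.

No, No, Yes, No, No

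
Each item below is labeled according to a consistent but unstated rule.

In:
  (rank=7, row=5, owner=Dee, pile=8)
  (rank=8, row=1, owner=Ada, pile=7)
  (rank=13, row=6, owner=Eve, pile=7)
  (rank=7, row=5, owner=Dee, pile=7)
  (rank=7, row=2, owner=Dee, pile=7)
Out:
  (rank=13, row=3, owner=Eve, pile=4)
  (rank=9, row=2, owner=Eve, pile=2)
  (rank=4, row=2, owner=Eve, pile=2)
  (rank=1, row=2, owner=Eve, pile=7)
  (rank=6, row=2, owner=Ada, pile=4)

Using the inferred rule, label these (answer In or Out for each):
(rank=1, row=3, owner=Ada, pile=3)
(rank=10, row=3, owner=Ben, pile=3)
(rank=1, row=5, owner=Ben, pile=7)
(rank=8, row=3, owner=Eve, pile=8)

Out, Out, Out, In

The simplest hypothesis consistent with all the labels is: rank ≥ 4 AND pile ≥ 7.
(rank=1, row=3, owner=Ada, pile=3): Out (rank = 1, pile = 3).
(rank=10, row=3, owner=Ben, pile=3): Out (rank = 10, pile = 3).
(rank=1, row=5, owner=Ben, pile=7): Out (rank = 1, pile = 7).
(rank=8, row=3, owner=Eve, pile=8): In (rank = 8, pile = 8).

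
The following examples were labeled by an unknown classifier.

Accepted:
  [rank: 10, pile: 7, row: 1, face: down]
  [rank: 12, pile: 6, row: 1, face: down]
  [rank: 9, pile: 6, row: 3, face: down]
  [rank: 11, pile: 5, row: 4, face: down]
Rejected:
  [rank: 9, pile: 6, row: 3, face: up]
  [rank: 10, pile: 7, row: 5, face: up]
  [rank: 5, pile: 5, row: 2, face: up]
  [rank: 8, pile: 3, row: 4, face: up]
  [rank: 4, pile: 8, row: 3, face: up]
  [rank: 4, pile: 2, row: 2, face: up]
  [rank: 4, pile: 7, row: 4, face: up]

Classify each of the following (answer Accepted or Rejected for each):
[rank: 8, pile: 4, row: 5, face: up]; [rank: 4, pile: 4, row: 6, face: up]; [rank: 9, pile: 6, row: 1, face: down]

Rejected, Rejected, Accepted

One predicate separates the groups cleanly: face is down.
[rank: 8, pile: 4, row: 5, face: up] — face is up, hence Rejected.
[rank: 4, pile: 4, row: 6, face: up] — face is up, hence Rejected.
[rank: 9, pile: 6, row: 1, face: down] — face is down, hence Accepted.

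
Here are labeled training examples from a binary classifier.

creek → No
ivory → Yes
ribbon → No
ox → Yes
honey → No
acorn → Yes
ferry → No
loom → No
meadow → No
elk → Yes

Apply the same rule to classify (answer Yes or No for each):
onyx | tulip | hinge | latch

Yes, No, No, No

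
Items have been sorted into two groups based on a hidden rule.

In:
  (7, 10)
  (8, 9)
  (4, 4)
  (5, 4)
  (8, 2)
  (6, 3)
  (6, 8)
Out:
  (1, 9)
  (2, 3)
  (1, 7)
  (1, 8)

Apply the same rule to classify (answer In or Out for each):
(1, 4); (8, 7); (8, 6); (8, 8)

Out, In, In, In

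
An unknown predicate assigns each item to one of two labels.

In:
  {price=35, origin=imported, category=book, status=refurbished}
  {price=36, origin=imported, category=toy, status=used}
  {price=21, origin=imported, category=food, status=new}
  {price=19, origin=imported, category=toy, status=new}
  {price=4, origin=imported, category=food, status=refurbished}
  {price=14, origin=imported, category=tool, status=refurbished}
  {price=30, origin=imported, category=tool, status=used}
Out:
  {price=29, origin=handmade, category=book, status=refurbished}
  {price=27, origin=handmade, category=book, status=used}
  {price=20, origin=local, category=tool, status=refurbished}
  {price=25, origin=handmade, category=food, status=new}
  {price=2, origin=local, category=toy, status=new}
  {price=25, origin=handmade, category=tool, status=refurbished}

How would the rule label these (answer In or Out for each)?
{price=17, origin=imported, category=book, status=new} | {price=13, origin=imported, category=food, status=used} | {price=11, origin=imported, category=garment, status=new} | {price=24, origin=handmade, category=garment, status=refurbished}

Comparing the two groups points to one rule — origin is imported.
{price=17, origin=imported, category=book, status=new}: origin is imported, checks out → In.
{price=13, origin=imported, category=food, status=used}: origin is imported, checks out → In.
{price=11, origin=imported, category=garment, status=new}: origin is imported, checks out → In.
{price=24, origin=handmade, category=garment, status=refurbished}: origin is handmade, doesn't qualify → Out.

In, In, In, Out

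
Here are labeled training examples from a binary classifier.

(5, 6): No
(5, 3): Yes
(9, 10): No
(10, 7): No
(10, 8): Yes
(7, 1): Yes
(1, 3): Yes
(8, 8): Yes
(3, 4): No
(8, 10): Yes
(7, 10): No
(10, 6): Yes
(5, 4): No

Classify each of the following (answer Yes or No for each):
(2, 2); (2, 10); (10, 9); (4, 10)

Yes, Yes, No, Yes

Looking at the examples, the only property every 'Yes' case has and every 'No' case lacks is: sum is even.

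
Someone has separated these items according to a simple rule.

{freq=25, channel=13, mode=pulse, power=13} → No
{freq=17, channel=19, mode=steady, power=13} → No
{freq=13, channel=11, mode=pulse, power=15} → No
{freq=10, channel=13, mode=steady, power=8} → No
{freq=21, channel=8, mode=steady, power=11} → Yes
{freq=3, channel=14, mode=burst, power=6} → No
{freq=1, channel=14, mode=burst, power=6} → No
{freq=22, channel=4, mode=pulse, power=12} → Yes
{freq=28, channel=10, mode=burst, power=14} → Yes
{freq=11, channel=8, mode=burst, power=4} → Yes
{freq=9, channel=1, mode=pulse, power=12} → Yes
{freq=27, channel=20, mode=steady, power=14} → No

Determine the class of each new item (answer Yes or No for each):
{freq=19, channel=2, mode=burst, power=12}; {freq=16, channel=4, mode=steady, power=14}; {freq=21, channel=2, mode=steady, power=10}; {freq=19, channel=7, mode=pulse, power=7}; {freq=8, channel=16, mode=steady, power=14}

'Yes' ⟺ channel ≤ 10.

Yes, Yes, Yes, Yes, No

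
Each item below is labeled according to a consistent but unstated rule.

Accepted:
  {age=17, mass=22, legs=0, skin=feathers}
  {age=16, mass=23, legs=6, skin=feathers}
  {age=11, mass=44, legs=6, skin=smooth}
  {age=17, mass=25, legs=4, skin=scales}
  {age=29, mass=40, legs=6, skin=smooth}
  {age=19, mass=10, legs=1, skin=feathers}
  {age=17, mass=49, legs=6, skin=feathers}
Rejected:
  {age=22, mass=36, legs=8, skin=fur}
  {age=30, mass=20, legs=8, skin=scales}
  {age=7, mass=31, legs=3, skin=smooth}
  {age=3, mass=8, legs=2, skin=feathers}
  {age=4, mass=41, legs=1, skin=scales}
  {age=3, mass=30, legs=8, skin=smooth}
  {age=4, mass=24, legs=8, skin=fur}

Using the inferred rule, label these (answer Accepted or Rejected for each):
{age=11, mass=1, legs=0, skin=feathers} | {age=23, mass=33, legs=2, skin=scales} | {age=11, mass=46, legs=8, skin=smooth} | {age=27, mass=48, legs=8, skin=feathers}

Accepted, Accepted, Rejected, Rejected

The rule appears to be: age ≥ 11 AND legs ≤ 6.
{age=11, mass=1, legs=0, skin=feathers}: Accepted (age = 11, legs = 0). {age=23, mass=33, legs=2, skin=scales}: Accepted (age = 23, legs = 2). {age=11, mass=46, legs=8, skin=smooth}: Rejected (age = 11, legs = 8). {age=27, mass=48, legs=8, skin=feathers}: Rejected (age = 27, legs = 8).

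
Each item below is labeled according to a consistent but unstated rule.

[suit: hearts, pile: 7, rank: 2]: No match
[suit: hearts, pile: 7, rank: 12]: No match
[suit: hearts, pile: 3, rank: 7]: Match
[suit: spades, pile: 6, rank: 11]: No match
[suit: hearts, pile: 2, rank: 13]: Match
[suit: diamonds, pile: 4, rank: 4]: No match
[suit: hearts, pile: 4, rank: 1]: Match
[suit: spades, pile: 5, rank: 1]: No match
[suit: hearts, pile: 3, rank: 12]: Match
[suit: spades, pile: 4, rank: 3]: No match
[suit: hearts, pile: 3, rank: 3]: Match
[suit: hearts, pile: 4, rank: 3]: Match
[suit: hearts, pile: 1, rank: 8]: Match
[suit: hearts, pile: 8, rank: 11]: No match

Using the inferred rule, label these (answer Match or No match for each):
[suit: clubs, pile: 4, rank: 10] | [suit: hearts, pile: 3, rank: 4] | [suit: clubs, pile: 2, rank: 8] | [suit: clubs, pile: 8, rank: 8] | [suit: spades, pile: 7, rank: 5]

One predicate separates the groups cleanly: suit is hearts AND pile ≤ 4.
[suit: clubs, pile: 4, rank: 10] → suit is clubs, pile = 4 → No match.
[suit: hearts, pile: 3, rank: 4] → suit is hearts, pile = 3 → Match.
[suit: clubs, pile: 2, rank: 8] → suit is clubs, pile = 2 → No match.
[suit: clubs, pile: 8, rank: 8] → suit is clubs, pile = 8 → No match.
[suit: spades, pile: 7, rank: 5] → suit is spades, pile = 7 → No match.

No match, Match, No match, No match, No match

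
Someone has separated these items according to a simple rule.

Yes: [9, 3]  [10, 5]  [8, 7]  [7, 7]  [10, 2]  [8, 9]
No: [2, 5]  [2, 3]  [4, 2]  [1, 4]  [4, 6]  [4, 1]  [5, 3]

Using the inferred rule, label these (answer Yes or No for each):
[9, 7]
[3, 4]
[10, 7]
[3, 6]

The common property of the 'Yes' items is: sum ≥ 12. No 'No' item has it.
[9, 7] — 9+7 = 16, hence Yes.
[3, 4] — 3+4 = 7, hence No.
[10, 7] — 10+7 = 17, hence Yes.
[3, 6] — 3+6 = 9, hence No.

Yes, No, Yes, No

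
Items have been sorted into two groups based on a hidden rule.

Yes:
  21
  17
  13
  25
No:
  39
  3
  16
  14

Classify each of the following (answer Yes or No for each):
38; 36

Rule: ≡ 1 (mod 4). This holds for each 'Yes' example and fails for each 'No' one.
38: 38 mod 4 = 2, lacks this property → No.
36: 36 mod 4 = 0, lacks this property → No.

No, No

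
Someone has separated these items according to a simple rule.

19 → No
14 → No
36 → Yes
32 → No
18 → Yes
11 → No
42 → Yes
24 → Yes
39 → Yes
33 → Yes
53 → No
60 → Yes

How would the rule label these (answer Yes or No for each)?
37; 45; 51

Comparing the two groups points to one rule — multiple of 3.

No, Yes, Yes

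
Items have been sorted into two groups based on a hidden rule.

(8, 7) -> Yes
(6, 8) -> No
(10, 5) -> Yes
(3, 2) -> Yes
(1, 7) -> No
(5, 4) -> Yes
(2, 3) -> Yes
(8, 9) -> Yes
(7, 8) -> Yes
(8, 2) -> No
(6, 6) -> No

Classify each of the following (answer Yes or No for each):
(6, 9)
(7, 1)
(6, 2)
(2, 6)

The common property of the 'Yes' items is: sum is odd. No 'No' item has it.
(6, 9): 6+9 = 15 — matches, so Yes. (7, 1): 7+1 = 8 — fails this test, so No. (6, 2): 6+2 = 8 — fails this test, so No. (2, 6): 2+6 = 8 — fails this test, so No.

Yes, No, No, No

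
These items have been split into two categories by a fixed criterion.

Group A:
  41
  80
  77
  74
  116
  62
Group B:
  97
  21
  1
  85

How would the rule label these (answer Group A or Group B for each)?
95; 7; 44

Group A, Group B, Group A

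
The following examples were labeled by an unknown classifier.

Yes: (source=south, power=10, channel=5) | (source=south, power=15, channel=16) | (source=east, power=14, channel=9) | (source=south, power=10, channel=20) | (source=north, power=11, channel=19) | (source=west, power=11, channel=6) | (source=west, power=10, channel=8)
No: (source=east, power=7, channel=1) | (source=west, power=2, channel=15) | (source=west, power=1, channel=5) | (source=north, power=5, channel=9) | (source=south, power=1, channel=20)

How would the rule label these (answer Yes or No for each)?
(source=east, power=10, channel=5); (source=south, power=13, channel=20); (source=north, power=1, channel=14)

Yes, Yes, No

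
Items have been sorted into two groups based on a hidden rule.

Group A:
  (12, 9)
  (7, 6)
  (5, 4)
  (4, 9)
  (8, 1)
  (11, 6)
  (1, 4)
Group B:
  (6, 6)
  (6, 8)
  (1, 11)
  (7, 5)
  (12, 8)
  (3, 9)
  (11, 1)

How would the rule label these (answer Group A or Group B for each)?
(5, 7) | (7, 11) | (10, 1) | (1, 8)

The simplest hypothesis consistent with all the labels is: sum is odd.
(5, 7): 5+7 = 12, does not satisfy this → Group B. (7, 11): 7+11 = 18, does not satisfy this → Group B. (10, 1): 10+1 = 11, meets the rule → Group A. (1, 8): 1+8 = 9, meets the rule → Group A.

Group B, Group B, Group A, Group A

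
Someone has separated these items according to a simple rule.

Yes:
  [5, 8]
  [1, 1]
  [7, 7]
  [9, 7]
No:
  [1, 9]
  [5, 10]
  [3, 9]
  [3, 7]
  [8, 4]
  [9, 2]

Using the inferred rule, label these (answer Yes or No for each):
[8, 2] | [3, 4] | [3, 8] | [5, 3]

No, Yes, No, Yes

The pattern is that an item is 'Yes' exactly when: |first − second| ≤ 3.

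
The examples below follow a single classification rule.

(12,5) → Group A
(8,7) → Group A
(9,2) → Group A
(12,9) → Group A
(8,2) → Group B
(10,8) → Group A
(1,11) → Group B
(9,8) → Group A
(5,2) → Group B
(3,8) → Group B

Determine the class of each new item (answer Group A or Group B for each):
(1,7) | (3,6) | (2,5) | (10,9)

Group B, Group B, Group B, Group A

A rule that fits every label: first > second AND sum ≥ 11 — true of each 'Group A' example, false of each 'Group B' one.
(1,7): 1 < 7, 1+7 = 8 — fails this test, so Group B.
(3,6): 3 < 6, 3+6 = 9 — fails this test, so Group B.
(2,5): 2 < 5, 2+5 = 7 — fails this test, so Group B.
(10,9): 10 > 9, 10+9 = 19 — fits, so Group A.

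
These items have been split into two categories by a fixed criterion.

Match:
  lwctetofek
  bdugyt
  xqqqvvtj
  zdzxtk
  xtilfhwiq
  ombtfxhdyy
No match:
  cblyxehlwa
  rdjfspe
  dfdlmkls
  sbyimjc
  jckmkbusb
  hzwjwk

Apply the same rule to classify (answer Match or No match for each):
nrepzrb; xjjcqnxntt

A rule that fits every label: contains 't' — true of each 'Match' example, false of each 'No match' one.
nrepzrb: No match (no 't').
xjjcqnxntt: Match (has 't').

No match, Match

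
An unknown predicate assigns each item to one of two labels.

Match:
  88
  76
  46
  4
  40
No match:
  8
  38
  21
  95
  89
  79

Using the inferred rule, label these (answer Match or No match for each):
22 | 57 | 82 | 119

Match, No match, Match, No match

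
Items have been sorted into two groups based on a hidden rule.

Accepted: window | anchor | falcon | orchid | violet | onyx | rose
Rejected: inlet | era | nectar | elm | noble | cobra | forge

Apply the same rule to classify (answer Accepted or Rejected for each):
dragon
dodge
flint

The pattern is that an item is 'Accepted' exactly when: even length AND contains 'o'.
dragon → length 6, has 'o' → Accepted. dodge → length 5, has 'o' → Rejected. flint → length 5, no 'o' → Rejected.

Accepted, Rejected, Rejected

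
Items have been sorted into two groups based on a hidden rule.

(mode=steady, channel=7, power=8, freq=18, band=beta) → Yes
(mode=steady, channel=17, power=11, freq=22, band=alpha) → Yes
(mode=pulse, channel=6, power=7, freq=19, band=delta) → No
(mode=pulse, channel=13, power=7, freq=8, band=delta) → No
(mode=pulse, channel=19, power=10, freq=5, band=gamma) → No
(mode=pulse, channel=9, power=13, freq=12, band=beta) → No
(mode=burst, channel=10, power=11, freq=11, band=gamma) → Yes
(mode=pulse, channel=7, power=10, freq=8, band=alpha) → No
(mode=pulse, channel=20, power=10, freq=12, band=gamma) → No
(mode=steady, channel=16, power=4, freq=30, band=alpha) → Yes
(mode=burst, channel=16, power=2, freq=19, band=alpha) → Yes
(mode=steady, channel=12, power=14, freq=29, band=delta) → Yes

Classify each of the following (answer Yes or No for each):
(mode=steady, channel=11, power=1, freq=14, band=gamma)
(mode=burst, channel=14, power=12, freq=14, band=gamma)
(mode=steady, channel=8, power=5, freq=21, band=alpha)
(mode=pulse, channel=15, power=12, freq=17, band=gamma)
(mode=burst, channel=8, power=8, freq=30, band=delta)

Yes, Yes, Yes, No, Yes

A rule that fits every label: mode is not pulse — true of each 'Yes' example, false of each 'No' one.
(mode=steady, channel=11, power=1, freq=14, band=gamma): mode is steady — checks out, so Yes. (mode=burst, channel=14, power=12, freq=14, band=gamma): mode is burst — checks out, so Yes. (mode=steady, channel=8, power=5, freq=21, band=alpha): mode is steady — checks out, so Yes. (mode=pulse, channel=15, power=12, freq=17, band=gamma): mode is pulse — does not fit, so No. (mode=burst, channel=8, power=8, freq=30, band=delta): mode is burst — checks out, so Yes.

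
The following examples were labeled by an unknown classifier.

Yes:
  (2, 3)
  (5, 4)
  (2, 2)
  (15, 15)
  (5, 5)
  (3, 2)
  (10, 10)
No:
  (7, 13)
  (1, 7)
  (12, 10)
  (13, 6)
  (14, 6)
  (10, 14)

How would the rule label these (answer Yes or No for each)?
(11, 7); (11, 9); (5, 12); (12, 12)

'Yes' ⟺ |first − second| ≤ 1.
(11, 7) → |11−7| = 4 → No.
(11, 9) → |11−9| = 2 → No.
(5, 12) → |5−12| = 7 → No.
(12, 12) → |12−12| = 0 → Yes.

No, No, No, Yes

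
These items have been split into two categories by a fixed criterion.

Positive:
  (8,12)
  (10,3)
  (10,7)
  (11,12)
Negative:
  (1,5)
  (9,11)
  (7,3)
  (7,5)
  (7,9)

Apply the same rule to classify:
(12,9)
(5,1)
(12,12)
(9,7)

Positive, Negative, Positive, Negative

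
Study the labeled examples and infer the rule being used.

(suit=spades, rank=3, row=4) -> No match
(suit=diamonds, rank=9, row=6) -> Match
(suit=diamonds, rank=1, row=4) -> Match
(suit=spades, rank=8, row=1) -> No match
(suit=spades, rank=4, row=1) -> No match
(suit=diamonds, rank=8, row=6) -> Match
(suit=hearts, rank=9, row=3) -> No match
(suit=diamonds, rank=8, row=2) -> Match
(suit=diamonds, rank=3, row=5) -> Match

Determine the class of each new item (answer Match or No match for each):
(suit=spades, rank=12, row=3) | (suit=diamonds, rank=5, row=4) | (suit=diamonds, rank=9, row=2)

Checking candidate rules against both groups, what survives is: suit is diamonds.

No match, Match, Match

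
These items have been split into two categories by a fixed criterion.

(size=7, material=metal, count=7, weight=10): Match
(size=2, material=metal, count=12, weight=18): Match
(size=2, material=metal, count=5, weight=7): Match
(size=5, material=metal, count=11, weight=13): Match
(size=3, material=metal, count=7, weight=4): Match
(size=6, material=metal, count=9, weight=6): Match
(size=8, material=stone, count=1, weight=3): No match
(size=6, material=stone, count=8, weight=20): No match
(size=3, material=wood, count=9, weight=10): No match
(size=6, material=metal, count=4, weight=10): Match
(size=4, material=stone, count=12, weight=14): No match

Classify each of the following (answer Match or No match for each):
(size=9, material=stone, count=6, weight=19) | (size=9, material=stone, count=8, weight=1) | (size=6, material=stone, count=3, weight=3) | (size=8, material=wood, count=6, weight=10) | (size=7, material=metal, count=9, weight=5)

'Match' ⟺ material is metal.
(size=9, material=stone, count=6, weight=19) — material is stone, hence No match. (size=9, material=stone, count=8, weight=1) — material is stone, hence No match. (size=6, material=stone, count=3, weight=3) — material is stone, hence No match. (size=8, material=wood, count=6, weight=10) — material is wood, hence No match. (size=7, material=metal, count=9, weight=5) — material is metal, hence Match.

No match, No match, No match, No match, Match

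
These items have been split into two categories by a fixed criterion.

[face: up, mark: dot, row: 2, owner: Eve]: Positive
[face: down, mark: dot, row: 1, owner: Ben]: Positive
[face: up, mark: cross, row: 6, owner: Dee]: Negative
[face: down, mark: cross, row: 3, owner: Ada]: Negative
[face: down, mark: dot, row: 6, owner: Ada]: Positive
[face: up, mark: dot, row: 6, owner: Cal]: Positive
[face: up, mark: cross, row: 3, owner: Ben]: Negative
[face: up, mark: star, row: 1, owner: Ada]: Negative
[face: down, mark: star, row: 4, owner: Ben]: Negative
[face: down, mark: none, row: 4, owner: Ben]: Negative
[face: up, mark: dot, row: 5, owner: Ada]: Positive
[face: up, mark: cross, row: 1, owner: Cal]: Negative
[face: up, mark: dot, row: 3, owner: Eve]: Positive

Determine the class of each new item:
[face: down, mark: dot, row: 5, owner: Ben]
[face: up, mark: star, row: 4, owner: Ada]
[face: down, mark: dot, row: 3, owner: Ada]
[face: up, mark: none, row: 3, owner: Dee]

All 'Positive' examples share one property — mark is dot — and every 'Negative' example lacks it.
[face: down, mark: dot, row: 5, owner: Ben] — mark is dot, hence Positive.
[face: up, mark: star, row: 4, owner: Ada] — mark is star, hence Negative.
[face: down, mark: dot, row: 3, owner: Ada] — mark is dot, hence Positive.
[face: up, mark: none, row: 3, owner: Dee] — mark is none, hence Negative.

Positive, Negative, Positive, Negative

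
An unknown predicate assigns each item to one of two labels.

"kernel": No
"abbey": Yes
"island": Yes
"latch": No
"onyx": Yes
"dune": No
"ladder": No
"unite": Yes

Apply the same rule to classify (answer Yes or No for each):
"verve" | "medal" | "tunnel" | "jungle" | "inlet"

No, No, No, No, Yes

Checking candidate rules against both groups, what survives is: starts with a vowel.
"verve": starts with 'v', does not satisfy this → No. "medal": starts with 'm', does not satisfy this → No. "tunnel": starts with 't', does not satisfy this → No. "jungle": starts with 'j', does not satisfy this → No. "inlet": starts with 'i', satisfies this → Yes.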